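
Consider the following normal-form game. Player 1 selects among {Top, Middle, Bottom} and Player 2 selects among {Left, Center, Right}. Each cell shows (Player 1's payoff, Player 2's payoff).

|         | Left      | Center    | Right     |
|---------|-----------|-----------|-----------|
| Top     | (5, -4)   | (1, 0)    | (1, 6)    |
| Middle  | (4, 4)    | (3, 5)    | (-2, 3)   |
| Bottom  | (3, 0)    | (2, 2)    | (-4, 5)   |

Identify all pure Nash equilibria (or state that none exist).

Check mutual best responses: a cell is a NE iff neither player can gain by unilaterally deviating.
Player 1's best responses — vs Left: Top (payoff 5); vs Center: Middle (payoff 3); vs Right: Top (payoff 1).
Player 2's best responses — vs Top: Right (payoff 6); vs Middle: Center (payoff 5); vs Bottom: Right (payoff 5).
Mutual best responses occur at (Top, Right) and (Middle, Center); at each, neither player gains by switching.

(Top, Right) and (Middle, Center)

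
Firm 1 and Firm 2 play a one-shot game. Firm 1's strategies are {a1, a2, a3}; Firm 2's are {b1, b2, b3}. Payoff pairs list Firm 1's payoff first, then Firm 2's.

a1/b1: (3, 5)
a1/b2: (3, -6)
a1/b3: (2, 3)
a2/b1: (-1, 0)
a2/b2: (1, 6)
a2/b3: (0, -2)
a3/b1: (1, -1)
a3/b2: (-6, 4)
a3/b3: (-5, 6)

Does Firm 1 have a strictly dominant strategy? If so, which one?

a1

A strategy is strictly dominant if it gives Firm 1 a strictly higher payoff than every other strategy, against every choice by the opponent.
a1 strictly dominates: vs b1: 3 > each of {-1, 1}; vs b2: 3 > each of {1, -6}; vs b3: 2 > each of {0, -5}.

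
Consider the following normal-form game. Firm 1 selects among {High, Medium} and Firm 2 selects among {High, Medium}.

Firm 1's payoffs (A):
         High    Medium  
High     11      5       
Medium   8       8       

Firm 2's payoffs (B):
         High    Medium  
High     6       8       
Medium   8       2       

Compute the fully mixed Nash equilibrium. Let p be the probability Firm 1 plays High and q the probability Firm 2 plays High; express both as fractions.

Each player's mixing probability is pinned down by making the *other* player indifferent.
Firm 2 indifferent between High and Medium: p·6 + (1−p)·8 = p·8 + (1−p)·2 ⟹ 8 + (-2)p = 2 + 6p ⟹ p = 3/4.
Firm 1 indifferent between High and Medium: q·11 + (1−q)·5 = q·8 + (1−q)·8 ⟹ 5 + 6q = 8 + 0q ⟹ q = 1/2.

p = 3/4, q = 1/2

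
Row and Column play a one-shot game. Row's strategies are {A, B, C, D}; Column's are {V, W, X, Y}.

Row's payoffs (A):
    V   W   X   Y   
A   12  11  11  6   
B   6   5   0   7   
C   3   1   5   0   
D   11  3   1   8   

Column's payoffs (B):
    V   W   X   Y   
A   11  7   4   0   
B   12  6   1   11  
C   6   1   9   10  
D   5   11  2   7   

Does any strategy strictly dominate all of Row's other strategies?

None

Check whether one of Row's strategies beats all alternatives regardless of what the opponent does.
A is not dominant: against Y, B gives 7 > 6.
B is not dominant: against V, A gives 12 > 6.
C is not dominant: against V, A gives 12 > 3.
D is not dominant: against V, A gives 12 > 11.
No single strategy is best against every opponent action.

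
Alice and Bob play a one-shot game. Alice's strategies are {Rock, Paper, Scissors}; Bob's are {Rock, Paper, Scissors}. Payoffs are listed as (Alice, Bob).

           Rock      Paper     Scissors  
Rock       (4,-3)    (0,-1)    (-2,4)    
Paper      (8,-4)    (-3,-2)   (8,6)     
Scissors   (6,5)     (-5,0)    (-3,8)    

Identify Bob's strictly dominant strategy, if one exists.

Scissors

Check whether one of Bob's strategies beats all alternatives regardless of what the opponent does.
Scissors strictly dominates: vs Rock: 4 > each of {-3, -1}; vs Paper: 6 > each of {-4, -2}; vs Scissors: 8 > each of {5, 0}.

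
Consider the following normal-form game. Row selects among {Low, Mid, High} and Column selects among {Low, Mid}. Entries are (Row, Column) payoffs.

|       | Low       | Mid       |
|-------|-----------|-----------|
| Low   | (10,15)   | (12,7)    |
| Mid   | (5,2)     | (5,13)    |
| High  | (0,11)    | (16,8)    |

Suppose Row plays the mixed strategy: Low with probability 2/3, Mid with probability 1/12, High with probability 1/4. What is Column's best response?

Column's best reply maximizes expected payoff against the mix.
Low: (2/3)·15 + (1/12)·2 + (1/4)·11 = 155/12
Mid: (2/3)·7 + (1/12)·13 + (1/4)·8 = 31/4
Highest expected payoff is 155/12, from Low.

Low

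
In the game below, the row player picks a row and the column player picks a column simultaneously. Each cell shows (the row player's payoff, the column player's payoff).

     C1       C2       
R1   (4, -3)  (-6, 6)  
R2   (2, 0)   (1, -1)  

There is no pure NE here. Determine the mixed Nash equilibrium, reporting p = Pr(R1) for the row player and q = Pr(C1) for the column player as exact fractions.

In a mixed NE each player is indifferent between their pure strategies, so the opponent's mix sets the indifference.
The column player indifferent between C1 and C2: p·(-3) + (1−p)·0 = p·6 + (1−p)·(-1) ⟹ 0 + (-3)p = (-1) + 7p ⟹ p = 1/10.
The row player indifferent between R1 and R2: q·4 + (1−q)·(-6) = q·2 + (1−q)·1 ⟹ (-6) + 10q = 1 + 1q ⟹ q = 7/9.

p = 1/10, q = 7/9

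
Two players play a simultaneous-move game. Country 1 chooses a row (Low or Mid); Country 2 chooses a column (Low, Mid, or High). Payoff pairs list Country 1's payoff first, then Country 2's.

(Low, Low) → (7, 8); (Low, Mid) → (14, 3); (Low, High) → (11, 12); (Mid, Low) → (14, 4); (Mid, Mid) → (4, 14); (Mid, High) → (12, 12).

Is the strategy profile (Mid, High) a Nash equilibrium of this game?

No

Holding Country 2 at High: Country 1 gets 12 from Mid, versus 11 from Low. No profitable deviation for Country 1.
Holding Country 1 at Mid: Country 2 gets 12 from High but could get 14 by switching to Mid. Country 2 has a profitable deviation.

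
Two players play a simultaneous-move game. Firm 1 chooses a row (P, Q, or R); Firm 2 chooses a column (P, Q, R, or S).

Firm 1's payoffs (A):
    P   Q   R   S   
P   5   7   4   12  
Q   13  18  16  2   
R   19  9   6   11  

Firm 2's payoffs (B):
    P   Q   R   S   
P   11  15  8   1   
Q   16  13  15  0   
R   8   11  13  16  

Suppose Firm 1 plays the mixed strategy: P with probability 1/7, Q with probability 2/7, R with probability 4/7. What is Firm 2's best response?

R

Compute Firm 2's expected payoff from each pure strategy against the given mix.
P: (1/7)·11 + (2/7)·16 + (4/7)·8 = 75/7
Q: (1/7)·15 + (2/7)·13 + (4/7)·11 = 85/7
R: (1/7)·8 + (2/7)·15 + (4/7)·13 = 90/7
S: (1/7)·1 + (2/7)·0 + (4/7)·16 = 65/7
Highest expected payoff is 90/7, from R.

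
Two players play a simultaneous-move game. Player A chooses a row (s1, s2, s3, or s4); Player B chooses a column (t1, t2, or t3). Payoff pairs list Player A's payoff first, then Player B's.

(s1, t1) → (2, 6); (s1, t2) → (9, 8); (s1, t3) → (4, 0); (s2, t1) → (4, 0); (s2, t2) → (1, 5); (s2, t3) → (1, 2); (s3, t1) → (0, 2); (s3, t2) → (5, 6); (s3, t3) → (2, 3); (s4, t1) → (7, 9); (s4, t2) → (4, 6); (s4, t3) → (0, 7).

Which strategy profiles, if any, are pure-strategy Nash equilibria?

(s1, t2) and (s4, t1)

Find each player's best response to every opponent strategy; NE are the intersections.
Player A's best responses — vs t1: s4 (payoff 7); vs t2: s1 (payoff 9); vs t3: s1 (payoff 4).
Player B's best responses — vs s1: t2 (payoff 8); vs s2: t2 (payoff 5); vs s3: t2 (payoff 6); vs s4: t1 (payoff 9).
Mutual best responses occur at (s1, t2) and (s4, t1); at each, neither player gains by switching.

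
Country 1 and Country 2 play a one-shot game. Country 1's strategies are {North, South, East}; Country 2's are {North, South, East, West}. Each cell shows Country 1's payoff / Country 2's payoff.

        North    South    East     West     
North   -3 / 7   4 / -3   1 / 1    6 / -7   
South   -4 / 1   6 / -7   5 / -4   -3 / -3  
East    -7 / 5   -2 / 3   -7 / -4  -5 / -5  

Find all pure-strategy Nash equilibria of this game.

A profile is a Nash equilibrium when each player is best-responding to the other.
Country 1's best responses — vs North: North (payoff -3); vs South: South (payoff 6); vs East: South (payoff 5); vs West: North (payoff 6).
Country 2's best responses — vs North: North (payoff 7); vs South: North (payoff 1); vs East: North (payoff 5).
The only mutual best response is (North, North); neither player gains by switching there.

(North, North)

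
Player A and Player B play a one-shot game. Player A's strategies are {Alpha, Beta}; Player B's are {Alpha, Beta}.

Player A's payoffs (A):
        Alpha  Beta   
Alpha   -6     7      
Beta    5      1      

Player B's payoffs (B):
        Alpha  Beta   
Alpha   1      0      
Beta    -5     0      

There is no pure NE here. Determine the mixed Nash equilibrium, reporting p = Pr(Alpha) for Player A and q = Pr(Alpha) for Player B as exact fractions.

p = 5/6, q = 6/17

In a mixed NE each player is indifferent between their pure strategies, so the opponent's mix sets the indifference.
Player B indifferent between Alpha and Beta: p·1 + (1−p)·(-5) = p·0 + (1−p)·0 ⟹ (-5) + 6p = 0 + 0p ⟹ p = 5/6.
Player A indifferent between Alpha and Beta: q·(-6) + (1−q)·7 = q·5 + (1−q)·1 ⟹ 7 + (-13)q = 1 + 4q ⟹ q = 6/17.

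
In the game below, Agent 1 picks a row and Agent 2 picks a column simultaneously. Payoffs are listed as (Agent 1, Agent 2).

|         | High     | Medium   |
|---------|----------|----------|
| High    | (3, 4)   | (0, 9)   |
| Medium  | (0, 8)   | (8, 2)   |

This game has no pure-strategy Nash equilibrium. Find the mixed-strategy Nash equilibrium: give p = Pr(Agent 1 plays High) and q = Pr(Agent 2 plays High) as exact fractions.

p = 6/11, q = 8/11

Each player's mixing probability is pinned down by making the *other* player indifferent.
Agent 2 indifferent between High and Medium: p·4 + (1−p)·8 = p·9 + (1−p)·2 ⟹ 8 + (-4)p = 2 + 7p ⟹ p = 6/11.
Agent 1 indifferent between High and Medium: q·3 + (1−q)·0 = q·0 + (1−q)·8 ⟹ 0 + 3q = 8 + (-8)q ⟹ q = 8/11.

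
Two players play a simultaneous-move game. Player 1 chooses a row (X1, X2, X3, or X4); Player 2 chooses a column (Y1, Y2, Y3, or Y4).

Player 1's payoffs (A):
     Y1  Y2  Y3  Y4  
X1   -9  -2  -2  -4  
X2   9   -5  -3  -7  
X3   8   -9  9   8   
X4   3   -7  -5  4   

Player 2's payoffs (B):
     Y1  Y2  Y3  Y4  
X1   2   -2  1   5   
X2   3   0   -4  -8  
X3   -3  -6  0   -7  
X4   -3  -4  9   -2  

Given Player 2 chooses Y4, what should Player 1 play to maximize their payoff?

X3

With Player 2 fixed at Y4, Player 1's payoffs are: X1 → -4, X2 → -7, X3 → 8, X4 → 4.
The maximum is 8, achieved by X3.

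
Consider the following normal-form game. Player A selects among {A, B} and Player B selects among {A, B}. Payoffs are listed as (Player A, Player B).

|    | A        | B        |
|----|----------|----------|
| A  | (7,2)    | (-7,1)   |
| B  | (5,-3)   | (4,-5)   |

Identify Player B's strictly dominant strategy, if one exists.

A strategy is strictly dominant if it gives Player B a strictly higher payoff than every other strategy, against every choice by the opponent.
A strictly dominates: vs A: 2 > 1; vs B: -3 > -5.

A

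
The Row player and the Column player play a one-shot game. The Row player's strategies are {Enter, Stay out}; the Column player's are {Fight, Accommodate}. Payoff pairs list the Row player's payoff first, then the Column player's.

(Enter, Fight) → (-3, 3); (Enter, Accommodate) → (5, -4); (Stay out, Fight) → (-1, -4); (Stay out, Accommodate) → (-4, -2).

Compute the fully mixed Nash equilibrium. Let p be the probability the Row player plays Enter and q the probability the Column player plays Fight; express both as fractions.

p = 2/9, q = 9/11

Each player's mixing probability is pinned down by making the *other* player indifferent.
The Column player indifferent between Fight and Accommodate: p·3 + (1−p)·(-4) = p·(-4) + (1−p)·(-2) ⟹ (-4) + 7p = (-2) + (-2)p ⟹ p = 2/9.
The Row player indifferent between Enter and Stay out: q·(-3) + (1−q)·5 = q·(-1) + (1−q)·(-4) ⟹ 5 + (-8)q = (-4) + 3q ⟹ q = 9/11.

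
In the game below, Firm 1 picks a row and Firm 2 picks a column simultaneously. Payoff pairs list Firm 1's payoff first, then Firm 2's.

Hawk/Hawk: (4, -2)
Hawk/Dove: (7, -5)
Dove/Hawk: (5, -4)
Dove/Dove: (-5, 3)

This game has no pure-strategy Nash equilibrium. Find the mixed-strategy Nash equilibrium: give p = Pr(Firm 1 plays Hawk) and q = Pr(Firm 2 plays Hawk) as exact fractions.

p = 7/10, q = 12/13

In a mixed NE each player is indifferent between their pure strategies, so the opponent's mix sets the indifference.
Firm 2 indifferent between Hawk and Dove: p·(-2) + (1−p)·(-4) = p·(-5) + (1−p)·3 ⟹ (-4) + 2p = 3 + (-8)p ⟹ p = 7/10.
Firm 1 indifferent between Hawk and Dove: q·4 + (1−q)·7 = q·5 + (1−q)·(-5) ⟹ 7 + (-3)q = (-5) + 10q ⟹ q = 12/13.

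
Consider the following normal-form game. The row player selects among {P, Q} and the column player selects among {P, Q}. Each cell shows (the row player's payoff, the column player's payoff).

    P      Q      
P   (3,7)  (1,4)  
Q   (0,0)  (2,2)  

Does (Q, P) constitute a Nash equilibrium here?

Holding the column player at P: the row player gets 0 from Q but could get 3 by switching to P. The row player has a profitable deviation.

No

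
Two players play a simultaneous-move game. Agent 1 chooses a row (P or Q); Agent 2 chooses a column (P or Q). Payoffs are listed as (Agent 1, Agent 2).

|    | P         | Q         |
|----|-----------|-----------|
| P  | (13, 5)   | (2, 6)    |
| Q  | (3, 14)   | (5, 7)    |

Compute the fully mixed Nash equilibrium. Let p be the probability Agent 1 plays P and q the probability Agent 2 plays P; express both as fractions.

Each player's mixing probability is pinned down by making the *other* player indifferent.
Agent 2 indifferent between P and Q: p·5 + (1−p)·14 = p·6 + (1−p)·7 ⟹ 14 + (-9)p = 7 + (-1)p ⟹ p = 7/8.
Agent 1 indifferent between P and Q: q·13 + (1−q)·2 = q·3 + (1−q)·5 ⟹ 2 + 11q = 5 + (-2)q ⟹ q = 3/13.

p = 7/8, q = 3/13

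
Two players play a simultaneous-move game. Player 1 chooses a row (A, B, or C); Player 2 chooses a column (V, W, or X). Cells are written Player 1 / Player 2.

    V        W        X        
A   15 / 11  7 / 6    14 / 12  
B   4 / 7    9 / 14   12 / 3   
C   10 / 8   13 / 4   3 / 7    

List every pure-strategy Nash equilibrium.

(A, X)

Find each player's best response to every opponent strategy; NE are the intersections.
Player 1's best responses — vs V: A (payoff 15); vs W: C (payoff 13); vs X: A (payoff 14).
Player 2's best responses — vs A: X (payoff 12); vs B: W (payoff 14); vs C: V (payoff 8).
The only mutual best response is (A, X); neither player gains by switching there.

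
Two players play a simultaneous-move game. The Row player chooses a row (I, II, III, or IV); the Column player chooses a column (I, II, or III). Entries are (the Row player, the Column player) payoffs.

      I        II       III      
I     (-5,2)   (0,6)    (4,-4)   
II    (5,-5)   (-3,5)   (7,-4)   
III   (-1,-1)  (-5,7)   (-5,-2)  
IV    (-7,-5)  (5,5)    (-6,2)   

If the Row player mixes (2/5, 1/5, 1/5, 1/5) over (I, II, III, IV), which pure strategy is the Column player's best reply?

Compute the Column player's expected payoff from each pure strategy against the given mix.
I: (2/5)·2 + (1/5)·(-5) + (1/5)·(-1) + (1/5)·(-5) = -7/5
II: (2/5)·6 + (1/5)·5 + (1/5)·7 + (1/5)·5 = 29/5
III: (2/5)·(-4) + (1/5)·(-4) + (1/5)·(-2) + (1/5)·2 = -12/5
Highest expected payoff is 29/5, from II.

II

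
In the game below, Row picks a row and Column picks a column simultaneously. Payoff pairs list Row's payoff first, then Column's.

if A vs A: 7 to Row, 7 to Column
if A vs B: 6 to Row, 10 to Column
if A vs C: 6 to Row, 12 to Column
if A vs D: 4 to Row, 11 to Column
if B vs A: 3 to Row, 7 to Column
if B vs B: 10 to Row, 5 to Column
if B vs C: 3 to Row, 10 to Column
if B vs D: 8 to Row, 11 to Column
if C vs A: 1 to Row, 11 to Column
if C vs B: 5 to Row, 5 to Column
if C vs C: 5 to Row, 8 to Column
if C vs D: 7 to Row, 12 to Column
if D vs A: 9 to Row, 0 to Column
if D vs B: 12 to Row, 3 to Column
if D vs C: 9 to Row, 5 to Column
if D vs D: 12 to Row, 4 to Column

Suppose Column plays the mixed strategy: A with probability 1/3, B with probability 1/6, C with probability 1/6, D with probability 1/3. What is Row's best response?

Row's best reply maximizes expected payoff against the mix.
A: (1/3)·7 + (1/6)·6 + (1/6)·6 + (1/3)·4 = 17/3
B: (1/3)·3 + (1/6)·10 + (1/6)·3 + (1/3)·8 = 35/6
C: (1/3)·1 + (1/6)·5 + (1/6)·5 + (1/3)·7 = 13/3
D: (1/3)·9 + (1/6)·12 + (1/6)·9 + (1/3)·12 = 21/2
Highest expected payoff is 21/2, from D.

D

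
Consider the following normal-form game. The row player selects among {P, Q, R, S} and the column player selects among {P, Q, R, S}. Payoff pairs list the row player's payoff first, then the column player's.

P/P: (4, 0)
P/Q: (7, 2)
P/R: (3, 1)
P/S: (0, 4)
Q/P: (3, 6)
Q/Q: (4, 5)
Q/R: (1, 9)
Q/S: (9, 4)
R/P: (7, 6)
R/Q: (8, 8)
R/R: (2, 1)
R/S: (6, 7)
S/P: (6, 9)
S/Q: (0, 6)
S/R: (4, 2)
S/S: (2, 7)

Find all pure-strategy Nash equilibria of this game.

Check mutual best responses: a cell is a NE iff neither player can gain by unilaterally deviating.
The row player's best responses — vs P: R (payoff 7); vs Q: R (payoff 8); vs R: S (payoff 4); vs S: Q (payoff 9).
The column player's best responses — vs P: S (payoff 4); vs Q: R (payoff 9); vs R: Q (payoff 8); vs S: P (payoff 9).
The only mutual best response is (R, Q); neither player gains by switching there.

(R, Q)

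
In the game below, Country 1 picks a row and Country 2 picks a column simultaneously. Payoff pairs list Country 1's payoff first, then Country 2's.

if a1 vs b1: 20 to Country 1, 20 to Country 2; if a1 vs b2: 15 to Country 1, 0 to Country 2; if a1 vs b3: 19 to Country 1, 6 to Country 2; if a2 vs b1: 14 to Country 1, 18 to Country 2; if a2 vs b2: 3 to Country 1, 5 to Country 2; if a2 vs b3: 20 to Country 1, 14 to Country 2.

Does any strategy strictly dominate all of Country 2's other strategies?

A strategy is strictly dominant if it gives Country 2 a strictly higher payoff than every other strategy, against every choice by the opponent.
b1 strictly dominates: vs a1: 20 > each of {0, 6}; vs a2: 18 > each of {5, 14}.

b1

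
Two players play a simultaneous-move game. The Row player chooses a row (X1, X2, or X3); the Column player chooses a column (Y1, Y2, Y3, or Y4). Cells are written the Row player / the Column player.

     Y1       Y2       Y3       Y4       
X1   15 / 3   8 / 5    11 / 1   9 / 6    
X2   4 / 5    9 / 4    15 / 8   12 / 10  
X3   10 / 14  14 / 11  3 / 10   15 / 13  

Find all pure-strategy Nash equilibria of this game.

Find each player's best response to every opponent strategy; NE are the intersections.
The Row player's best responses — vs Y1: X1 (payoff 15); vs Y2: X3 (payoff 14); vs Y3: X2 (payoff 15); vs Y4: X3 (payoff 15).
The Column player's best responses — vs X1: Y4 (payoff 6); vs X2: Y4 (payoff 10); vs X3: Y1 (payoff 14).
No cell has both players best-responding. For instance, the Row player's best reply to Y3 is X2, but against X2 the Column player prefers Y4 over Y3.

No pure-strategy Nash equilibrium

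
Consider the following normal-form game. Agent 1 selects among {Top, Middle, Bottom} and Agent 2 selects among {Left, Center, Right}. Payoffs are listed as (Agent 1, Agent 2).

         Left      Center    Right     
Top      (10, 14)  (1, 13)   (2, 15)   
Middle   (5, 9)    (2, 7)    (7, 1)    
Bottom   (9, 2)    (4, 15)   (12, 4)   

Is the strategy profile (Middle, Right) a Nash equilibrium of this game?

No

Holding Agent 2 at Right: Agent 1 gets 7 from Middle but could get 12 by switching to Bottom. Agent 1 has a profitable deviation.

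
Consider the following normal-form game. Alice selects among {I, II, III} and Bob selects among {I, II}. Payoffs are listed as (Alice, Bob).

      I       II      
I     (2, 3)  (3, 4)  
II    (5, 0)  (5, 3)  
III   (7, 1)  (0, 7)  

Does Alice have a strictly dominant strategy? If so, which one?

None

A strategy is strictly dominant if it gives Alice a strictly higher payoff than every other strategy, against every choice by the opponent.
I is not dominant: against I, II gives 5 > 2.
II is not dominant: against I, III gives 7 > 5.
III is not dominant: against II, I gives 3 > 0.
No single strategy is best against every opponent action.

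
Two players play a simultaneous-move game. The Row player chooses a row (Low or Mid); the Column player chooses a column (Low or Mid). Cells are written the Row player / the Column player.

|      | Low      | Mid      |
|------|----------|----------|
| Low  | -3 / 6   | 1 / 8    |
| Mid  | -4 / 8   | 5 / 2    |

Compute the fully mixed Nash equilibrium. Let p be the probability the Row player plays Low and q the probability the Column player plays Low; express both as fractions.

p = 3/4, q = 4/5

In a mixed NE each player is indifferent between their pure strategies, so the opponent's mix sets the indifference.
The Column player indifferent between Low and Mid: p·6 + (1−p)·8 = p·8 + (1−p)·2 ⟹ 8 + (-2)p = 2 + 6p ⟹ p = 3/4.
The Row player indifferent between Low and Mid: q·(-3) + (1−q)·1 = q·(-4) + (1−q)·5 ⟹ 1 + (-4)q = 5 + (-9)q ⟹ q = 4/5.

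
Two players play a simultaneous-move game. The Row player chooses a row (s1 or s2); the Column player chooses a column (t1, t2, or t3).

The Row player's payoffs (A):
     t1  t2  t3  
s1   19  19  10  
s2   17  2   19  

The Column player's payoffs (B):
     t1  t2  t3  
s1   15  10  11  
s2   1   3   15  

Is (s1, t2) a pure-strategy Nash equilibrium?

Holding the Column player at t2: the Row player gets 19 from s1, versus 2 from s2. No profitable deviation for the Row player.
Holding the Row player at s1: the Column player gets 10 from t2 but could get 15 by switching to t1. The Column player has a profitable deviation.

No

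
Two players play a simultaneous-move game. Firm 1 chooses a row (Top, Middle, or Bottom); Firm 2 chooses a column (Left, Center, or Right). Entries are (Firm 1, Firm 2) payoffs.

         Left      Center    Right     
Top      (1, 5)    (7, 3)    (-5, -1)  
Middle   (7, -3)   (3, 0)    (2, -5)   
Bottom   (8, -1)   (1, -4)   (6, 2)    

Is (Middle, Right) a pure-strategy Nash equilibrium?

Holding Firm 2 at Right: Firm 1 gets 2 from Middle but could get 6 by switching to Bottom. Firm 1 has a profitable deviation.

No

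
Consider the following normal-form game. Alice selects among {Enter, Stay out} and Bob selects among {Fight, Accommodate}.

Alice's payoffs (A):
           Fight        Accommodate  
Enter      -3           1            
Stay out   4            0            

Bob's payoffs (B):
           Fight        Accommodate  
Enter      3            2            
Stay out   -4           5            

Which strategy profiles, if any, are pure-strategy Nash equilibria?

Find each player's best response to every opponent strategy; NE are the intersections.
Alice's best responses — vs Fight: Stay out (payoff 4); vs Accommodate: Enter (payoff 1).
Bob's best responses — vs Enter: Fight (payoff 3); vs Stay out: Accommodate (payoff 5).
No cell has both players best-responding. For instance, Alice's best reply to Accommodate is Enter, but against Enter Bob prefers Fight over Accommodate.

No pure-strategy Nash equilibrium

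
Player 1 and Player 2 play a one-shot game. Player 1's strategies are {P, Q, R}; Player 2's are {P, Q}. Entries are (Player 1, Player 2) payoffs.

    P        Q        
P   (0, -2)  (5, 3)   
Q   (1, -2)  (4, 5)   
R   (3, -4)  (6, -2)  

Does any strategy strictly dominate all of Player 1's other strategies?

R

A strategy is strictly dominant if it gives Player 1 a strictly higher payoff than every other strategy, against every choice by the opponent.
R strictly dominates: vs P: 3 > each of {0, 1}; vs Q: 6 > each of {5, 4}.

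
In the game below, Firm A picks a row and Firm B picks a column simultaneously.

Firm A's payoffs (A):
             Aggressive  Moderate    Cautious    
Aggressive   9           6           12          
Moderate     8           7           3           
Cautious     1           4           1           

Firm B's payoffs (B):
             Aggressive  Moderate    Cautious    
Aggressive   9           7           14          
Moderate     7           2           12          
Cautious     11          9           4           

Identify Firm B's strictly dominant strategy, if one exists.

None

A strategy is strictly dominant if it gives Firm B a strictly higher payoff than every other strategy, against every choice by the opponent.
Aggressive is not dominant: against Aggressive, Cautious gives 14 > 9.
Moderate is not dominant: against Aggressive, Aggressive gives 9 > 7.
Cautious is not dominant: against Cautious, Aggressive gives 11 > 4.
No single strategy is best against every opponent action.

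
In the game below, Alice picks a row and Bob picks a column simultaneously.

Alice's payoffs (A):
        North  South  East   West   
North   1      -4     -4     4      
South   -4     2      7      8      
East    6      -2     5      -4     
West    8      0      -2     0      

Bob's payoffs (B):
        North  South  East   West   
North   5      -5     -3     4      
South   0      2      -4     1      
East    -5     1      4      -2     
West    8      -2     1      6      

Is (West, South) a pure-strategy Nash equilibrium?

No

Holding Bob at South: Alice gets 0 from West but could get 2 by switching to South. Alice has a profitable deviation.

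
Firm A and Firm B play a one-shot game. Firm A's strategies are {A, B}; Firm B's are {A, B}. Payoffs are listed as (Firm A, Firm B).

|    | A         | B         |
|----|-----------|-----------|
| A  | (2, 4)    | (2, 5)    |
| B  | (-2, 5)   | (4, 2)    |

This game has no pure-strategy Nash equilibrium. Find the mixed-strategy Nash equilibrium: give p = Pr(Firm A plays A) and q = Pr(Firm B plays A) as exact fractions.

Each player's mixing probability is pinned down by making the *other* player indifferent.
Firm B indifferent between A and B: p·4 + (1−p)·5 = p·5 + (1−p)·2 ⟹ 5 + (-1)p = 2 + 3p ⟹ p = 3/4.
Firm A indifferent between A and B: q·2 + (1−q)·2 = q·(-2) + (1−q)·4 ⟹ 2 + 0q = 4 + (-6)q ⟹ q = 1/3.

p = 3/4, q = 1/3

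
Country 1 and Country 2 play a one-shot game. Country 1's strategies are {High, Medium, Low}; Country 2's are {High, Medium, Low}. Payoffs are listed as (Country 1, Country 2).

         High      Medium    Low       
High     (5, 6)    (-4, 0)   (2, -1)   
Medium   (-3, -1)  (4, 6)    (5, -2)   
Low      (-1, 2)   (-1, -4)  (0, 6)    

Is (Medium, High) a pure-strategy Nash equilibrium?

Holding Country 2 at High: Country 1 gets -3 from Medium but could get 5 by switching to High. Country 1 has a profitable deviation.

No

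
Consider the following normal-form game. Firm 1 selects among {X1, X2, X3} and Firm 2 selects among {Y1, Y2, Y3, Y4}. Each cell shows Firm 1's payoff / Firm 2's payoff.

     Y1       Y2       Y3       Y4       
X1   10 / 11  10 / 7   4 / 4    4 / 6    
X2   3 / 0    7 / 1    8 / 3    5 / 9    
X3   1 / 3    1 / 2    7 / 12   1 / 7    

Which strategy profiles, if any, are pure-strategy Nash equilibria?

(X1, Y1) and (X2, Y4)

A profile is a Nash equilibrium when each player is best-responding to the other.
Firm 1's best responses — vs Y1: X1 (payoff 10); vs Y2: X1 (payoff 10); vs Y3: X2 (payoff 8); vs Y4: X2 (payoff 5).
Firm 2's best responses — vs X1: Y1 (payoff 11); vs X2: Y4 (payoff 9); vs X3: Y3 (payoff 12).
Mutual best responses occur at (X1, Y1) and (X2, Y4); at each, neither player gains by switching.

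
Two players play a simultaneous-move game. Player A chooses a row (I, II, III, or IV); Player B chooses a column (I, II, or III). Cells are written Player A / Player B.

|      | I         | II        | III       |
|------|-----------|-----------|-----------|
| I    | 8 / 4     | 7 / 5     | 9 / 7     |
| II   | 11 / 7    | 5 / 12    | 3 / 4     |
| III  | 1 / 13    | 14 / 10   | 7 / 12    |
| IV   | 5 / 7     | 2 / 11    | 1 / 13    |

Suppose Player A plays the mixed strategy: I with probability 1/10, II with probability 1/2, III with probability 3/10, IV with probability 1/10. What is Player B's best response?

II

Player B's best reply maximizes expected payoff against the mix.
I: (1/10)·4 + (1/2)·7 + (3/10)·13 + (1/10)·7 = 17/2
II: (1/10)·5 + (1/2)·12 + (3/10)·10 + (1/10)·11 = 53/5
III: (1/10)·7 + (1/2)·4 + (3/10)·12 + (1/10)·13 = 38/5
Highest expected payoff is 53/5, from II.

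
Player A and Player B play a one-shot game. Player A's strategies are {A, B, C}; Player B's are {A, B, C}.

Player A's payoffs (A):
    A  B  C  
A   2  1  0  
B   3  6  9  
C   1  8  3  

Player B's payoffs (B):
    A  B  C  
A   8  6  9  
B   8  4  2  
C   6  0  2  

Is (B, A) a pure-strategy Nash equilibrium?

Holding Player B at A: Player A gets 3 from B, versus 2 from A, 1 from C. No profitable deviation for Player A.
Holding Player A at B: Player B gets 8 from A, versus 4 from B, 2 from C. No profitable deviation for Player B either.

Yes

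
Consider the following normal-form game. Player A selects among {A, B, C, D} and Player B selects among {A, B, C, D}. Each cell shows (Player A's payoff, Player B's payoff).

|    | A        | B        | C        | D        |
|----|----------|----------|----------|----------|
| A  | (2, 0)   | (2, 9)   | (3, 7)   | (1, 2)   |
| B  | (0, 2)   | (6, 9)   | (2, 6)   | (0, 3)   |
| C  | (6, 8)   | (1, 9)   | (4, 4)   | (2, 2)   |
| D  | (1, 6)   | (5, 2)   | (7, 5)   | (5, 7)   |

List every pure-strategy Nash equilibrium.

Find each player's best response to every opponent strategy; NE are the intersections.
Player A's best responses — vs A: C (payoff 6); vs B: B (payoff 6); vs C: D (payoff 7); vs D: D (payoff 5).
Player B's best responses — vs A: B (payoff 9); vs B: B (payoff 9); vs C: B (payoff 9); vs D: D (payoff 7).
Mutual best responses occur at (B, B) and (D, D); at each, neither player gains by switching.

(B, B) and (D, D)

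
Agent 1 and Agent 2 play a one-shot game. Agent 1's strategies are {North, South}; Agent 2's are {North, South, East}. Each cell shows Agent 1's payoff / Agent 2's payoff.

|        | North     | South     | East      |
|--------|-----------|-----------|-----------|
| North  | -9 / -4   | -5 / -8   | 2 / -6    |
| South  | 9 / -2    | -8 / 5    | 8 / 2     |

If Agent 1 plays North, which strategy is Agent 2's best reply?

With Agent 1 fixed at North, Agent 2's payoffs are: North → -4, South → -8, East → -6.
The maximum is -4, achieved by North.

North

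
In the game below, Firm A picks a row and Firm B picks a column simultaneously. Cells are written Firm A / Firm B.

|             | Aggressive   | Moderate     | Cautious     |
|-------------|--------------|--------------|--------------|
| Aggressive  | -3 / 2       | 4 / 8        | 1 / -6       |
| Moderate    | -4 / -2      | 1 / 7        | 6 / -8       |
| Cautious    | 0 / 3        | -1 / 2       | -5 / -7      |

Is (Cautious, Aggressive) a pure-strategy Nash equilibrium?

Holding Firm B at Aggressive: Firm A gets 0 from Cautious, versus -3 from Aggressive, -4 from Moderate. No profitable deviation for Firm A.
Holding Firm A at Cautious: Firm B gets 3 from Aggressive, versus 2 from Moderate, -7 from Cautious. No profitable deviation for Firm B either.

Yes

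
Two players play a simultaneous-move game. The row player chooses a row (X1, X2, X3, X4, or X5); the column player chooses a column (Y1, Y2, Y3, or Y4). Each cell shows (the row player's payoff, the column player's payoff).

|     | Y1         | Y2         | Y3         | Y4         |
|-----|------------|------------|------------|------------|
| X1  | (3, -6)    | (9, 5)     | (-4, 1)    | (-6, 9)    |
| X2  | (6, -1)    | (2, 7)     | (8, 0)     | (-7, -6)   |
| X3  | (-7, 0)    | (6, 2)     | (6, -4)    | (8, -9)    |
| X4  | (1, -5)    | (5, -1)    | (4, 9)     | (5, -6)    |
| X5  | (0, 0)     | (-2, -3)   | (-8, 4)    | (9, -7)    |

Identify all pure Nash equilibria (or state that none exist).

No pure-strategy Nash equilibrium

A profile is a Nash equilibrium when each player is best-responding to the other.
The row player's best responses — vs Y1: X2 (payoff 6); vs Y2: X1 (payoff 9); vs Y3: X2 (payoff 8); vs Y4: X5 (payoff 9).
The column player's best responses — vs X1: Y4 (payoff 9); vs X2: Y2 (payoff 7); vs X3: Y2 (payoff 2); vs X4: Y3 (payoff 9); vs X5: Y3 (payoff 4).
No cell has both players best-responding. For instance, the row player's best reply to Y2 is X1, but against X1 the column player prefers Y4 over Y2.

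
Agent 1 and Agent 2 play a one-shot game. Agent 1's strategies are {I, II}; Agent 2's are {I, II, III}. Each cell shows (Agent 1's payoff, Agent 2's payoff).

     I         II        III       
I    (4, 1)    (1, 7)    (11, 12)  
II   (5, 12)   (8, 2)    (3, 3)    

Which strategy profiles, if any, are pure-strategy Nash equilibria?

(I, III) and (II, I)

Find each player's best response to every opponent strategy; NE are the intersections.
Agent 1's best responses — vs I: II (payoff 5); vs II: II (payoff 8); vs III: I (payoff 11).
Agent 2's best responses — vs I: III (payoff 12); vs II: I (payoff 12).
Mutual best responses occur at (I, III) and (II, I); at each, neither player gains by switching.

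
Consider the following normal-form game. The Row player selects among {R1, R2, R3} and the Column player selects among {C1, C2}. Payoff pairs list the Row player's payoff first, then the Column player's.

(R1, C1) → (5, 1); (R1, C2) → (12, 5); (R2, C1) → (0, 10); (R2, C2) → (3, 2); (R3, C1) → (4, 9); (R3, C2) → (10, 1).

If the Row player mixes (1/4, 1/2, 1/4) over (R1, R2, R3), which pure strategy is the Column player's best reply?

C1

The Column player's best reply maximizes expected payoff against the mix.
C1: (1/4)·1 + (1/2)·10 + (1/4)·9 = 15/2
C2: (1/4)·5 + (1/2)·2 + (1/4)·1 = 5/2
Highest expected payoff is 15/2, from C1.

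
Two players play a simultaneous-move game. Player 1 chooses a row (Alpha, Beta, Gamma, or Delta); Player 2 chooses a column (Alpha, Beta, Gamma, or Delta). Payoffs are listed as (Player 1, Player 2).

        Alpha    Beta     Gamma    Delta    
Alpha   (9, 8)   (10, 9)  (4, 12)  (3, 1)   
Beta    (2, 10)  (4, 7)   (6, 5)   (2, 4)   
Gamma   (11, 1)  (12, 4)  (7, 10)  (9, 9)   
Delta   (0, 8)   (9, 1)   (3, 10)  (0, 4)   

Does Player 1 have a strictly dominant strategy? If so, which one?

Gamma

Check whether one of Player 1's strategies beats all alternatives regardless of what the opponent does.
Gamma strictly dominates: vs Alpha: 11 > each of {9, 2, 0}; vs Beta: 12 > each of {10, 4, 9}; vs Gamma: 7 > each of {4, 6, 3}; vs Delta: 9 > each of {3, 2, 0}.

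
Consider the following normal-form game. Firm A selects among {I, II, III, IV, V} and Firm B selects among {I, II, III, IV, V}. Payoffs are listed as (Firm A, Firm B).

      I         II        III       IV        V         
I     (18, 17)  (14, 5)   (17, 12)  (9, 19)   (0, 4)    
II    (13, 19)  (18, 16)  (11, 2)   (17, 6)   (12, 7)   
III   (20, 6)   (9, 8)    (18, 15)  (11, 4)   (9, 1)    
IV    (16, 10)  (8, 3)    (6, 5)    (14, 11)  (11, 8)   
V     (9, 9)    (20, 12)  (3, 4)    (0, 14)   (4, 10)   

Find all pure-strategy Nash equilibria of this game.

A profile is a Nash equilibrium when each player is best-responding to the other.
Firm A's best responses — vs I: III (payoff 20); vs II: V (payoff 20); vs III: III (payoff 18); vs IV: II (payoff 17); vs V: II (payoff 12).
Firm B's best responses — vs I: IV (payoff 19); vs II: I (payoff 19); vs III: III (payoff 15); vs IV: IV (payoff 11); vs V: IV (payoff 14).
The only mutual best response is (III, III); neither player gains by switching there.

(III, III)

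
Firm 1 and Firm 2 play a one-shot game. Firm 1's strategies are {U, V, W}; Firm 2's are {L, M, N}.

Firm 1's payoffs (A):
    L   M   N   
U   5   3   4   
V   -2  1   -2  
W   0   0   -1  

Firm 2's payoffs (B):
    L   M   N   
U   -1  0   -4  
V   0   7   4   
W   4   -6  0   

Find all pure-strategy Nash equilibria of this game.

A profile is a Nash equilibrium when each player is best-responding to the other.
Firm 1's best responses — vs L: U (payoff 5); vs M: U (payoff 3); vs N: U (payoff 4).
Firm 2's best responses — vs U: M (payoff 0); vs V: M (payoff 7); vs W: L (payoff 4).
The only mutual best response is (U, M); neither player gains by switching there.

(U, M)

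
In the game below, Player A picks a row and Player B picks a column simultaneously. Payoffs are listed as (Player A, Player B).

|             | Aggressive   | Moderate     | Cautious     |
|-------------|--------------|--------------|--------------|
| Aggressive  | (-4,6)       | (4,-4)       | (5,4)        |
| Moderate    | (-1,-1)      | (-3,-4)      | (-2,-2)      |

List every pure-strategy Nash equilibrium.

(Moderate, Aggressive)

Check mutual best responses: a cell is a NE iff neither player can gain by unilaterally deviating.
Player A's best responses — vs Aggressive: Moderate (payoff -1); vs Moderate: Aggressive (payoff 4); vs Cautious: Aggressive (payoff 5).
Player B's best responses — vs Aggressive: Aggressive (payoff 6); vs Moderate: Aggressive (payoff -1).
The only mutual best response is (Moderate, Aggressive); neither player gains by switching there.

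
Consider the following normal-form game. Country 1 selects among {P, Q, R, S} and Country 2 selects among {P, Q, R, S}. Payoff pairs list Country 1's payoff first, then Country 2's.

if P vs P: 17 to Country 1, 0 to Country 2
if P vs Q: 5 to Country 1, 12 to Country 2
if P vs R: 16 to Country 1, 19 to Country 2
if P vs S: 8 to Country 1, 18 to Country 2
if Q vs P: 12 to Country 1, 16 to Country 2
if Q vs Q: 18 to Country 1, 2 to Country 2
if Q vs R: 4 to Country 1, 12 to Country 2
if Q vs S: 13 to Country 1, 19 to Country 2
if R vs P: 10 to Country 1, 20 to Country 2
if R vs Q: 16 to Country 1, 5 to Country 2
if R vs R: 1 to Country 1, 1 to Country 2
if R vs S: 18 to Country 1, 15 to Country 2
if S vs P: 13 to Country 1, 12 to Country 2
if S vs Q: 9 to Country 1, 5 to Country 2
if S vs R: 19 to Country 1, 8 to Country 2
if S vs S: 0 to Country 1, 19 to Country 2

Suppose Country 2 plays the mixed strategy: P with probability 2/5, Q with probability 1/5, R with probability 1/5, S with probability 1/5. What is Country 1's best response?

Compute Country 1's expected payoff from each pure strategy against the given mix.
P: (2/5)·17 + (1/5)·5 + (1/5)·16 + (1/5)·8 = 63/5
Q: (2/5)·12 + (1/5)·18 + (1/5)·4 + (1/5)·13 = 59/5
R: (2/5)·10 + (1/5)·16 + (1/5)·1 + (1/5)·18 = 11
S: (2/5)·13 + (1/5)·9 + (1/5)·19 + (1/5)·0 = 54/5
Highest expected payoff is 63/5, from P.

P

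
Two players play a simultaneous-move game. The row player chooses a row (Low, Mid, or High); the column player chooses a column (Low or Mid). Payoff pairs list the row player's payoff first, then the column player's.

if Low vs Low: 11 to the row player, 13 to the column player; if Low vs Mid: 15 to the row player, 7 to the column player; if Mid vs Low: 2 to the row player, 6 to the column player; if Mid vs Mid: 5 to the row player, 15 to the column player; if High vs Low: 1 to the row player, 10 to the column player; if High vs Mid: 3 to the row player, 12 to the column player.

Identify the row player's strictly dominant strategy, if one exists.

Low

Check whether one of the row player's strategies beats all alternatives regardless of what the opponent does.
Low strictly dominates: vs Low: 11 > each of {2, 1}; vs Mid: 15 > each of {5, 3}.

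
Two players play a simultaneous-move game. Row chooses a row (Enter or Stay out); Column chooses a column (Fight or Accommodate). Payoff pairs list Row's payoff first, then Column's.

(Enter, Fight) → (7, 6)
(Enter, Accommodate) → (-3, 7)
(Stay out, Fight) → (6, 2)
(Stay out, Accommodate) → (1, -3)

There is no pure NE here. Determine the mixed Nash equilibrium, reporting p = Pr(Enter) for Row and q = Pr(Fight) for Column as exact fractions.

p = 5/6, q = 4/5

Each player's mixing probability is pinned down by making the *other* player indifferent.
Column indifferent between Fight and Accommodate: p·6 + (1−p)·2 = p·7 + (1−p)·(-3) ⟹ 2 + 4p = (-3) + 10p ⟹ p = 5/6.
Row indifferent between Enter and Stay out: q·7 + (1−q)·(-3) = q·6 + (1−q)·1 ⟹ (-3) + 10q = 1 + 5q ⟹ q = 4/5.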